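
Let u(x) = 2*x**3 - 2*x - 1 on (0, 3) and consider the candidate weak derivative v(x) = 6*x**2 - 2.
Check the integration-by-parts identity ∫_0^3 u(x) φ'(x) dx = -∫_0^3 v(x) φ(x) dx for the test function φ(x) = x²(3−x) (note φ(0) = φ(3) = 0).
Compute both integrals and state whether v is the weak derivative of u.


LHS = -1323/10, RHS = -1323/10. Yes, v = u' weakly.

u(x) = 2*x**3 - 2*x - 1, classical derivative u'(x) = 6*x**2 - 2.
φ(x) = x²(3−x), so φ'(x) = 3*x*(2 - x).
Note φ(0) = φ(3) = 0, so the boundary term u·φ vanishes.
LHS = ∫_0^3 u(x) φ'(x) dx = ∫_0^3 (-6*x^5 + 12*x^4 + 6*x^3 - 9*x^2 - 6*x) dx. Term by term:
  ∫_0^3 -6*x^5 dx = -729;  ∫_0^3 12*x^4 dx = 2916/5;  ∫_0^3 6*x^3 dx = 243/2;
  ∫_0^3 -9*x^2 dx = -81;  ∫_0^3 -6*x dx = -27.
Sum: -729 + 2916/5 + 243/2 − 81 − 27 = -1323/10.
So LHS = -1323/10.
∫_0^3 v(x) φ(x) dx = ∫_0^3 (-6*x^5 + 18*x^4 + 2*x^3 - 6*x^2) dx. Term by term:
  ∫_0^3 -6*x^5 dx = -729;  ∫_0^3 18*x^4 dx = 4374/5;  ∫_0^3 2*x^3 dx = 81/2;
  ∫_0^3 -6*x^2 dx = -54.
Sum: -729 + 4374/5 + 81/2 − 54 = 1323/10.
So RHS = -∫_0^3 v(x) φ(x) dx = -1323/10.
LHS = RHS, so the identity holds for this test φ.
Moreover u is smooth here and v(x) = u'(x) = 6*x**2 - 2 pointwise, so the identity holds for every test function. Hence v is the weak derivative of u.


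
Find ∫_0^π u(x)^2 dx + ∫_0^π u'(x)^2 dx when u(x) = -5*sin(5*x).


||u||_{H^1(0,π)}^2 = 325*π

u'(x) = -25*cos(5*x).
Expand u² and (u')² and integrate term by term on (0, π), using: for integers n ≥ 1, ∫_0^π sin²(nx) dx = ∫_0^π cos²(nx) dx = π/2; for n ≠ n', ∫_0^π sin(nx)sin(n'x) dx = ∫_0^π cos(nx)cos(n'x) dx = 0; and by product-to-sum, ∫_0^π sin(nx)cos(n'x) dx = ½∫_0^π [sin((n+n')x) + sin((n−n')x)] dx, which is 0 when n+n' is even and 2n/(n²−n'²) when n+n' is odd (it need not vanish on (0, π)).
  u² squared terms: (-5)²·∫sin(5x)² dx = 25·π/2 = 25*π/2.
  So ∫_0^π u² dx = 25*π/2.
  (u')² squared terms: (-25)²·∫cos(5x)² dx = 625·π/2 = 625*π/2.
  So ∫_0^π (u')² dx = 625*π/2.
||u||_{H^1}^2 = (25*π/2) + (625*π/2) = 325*π.


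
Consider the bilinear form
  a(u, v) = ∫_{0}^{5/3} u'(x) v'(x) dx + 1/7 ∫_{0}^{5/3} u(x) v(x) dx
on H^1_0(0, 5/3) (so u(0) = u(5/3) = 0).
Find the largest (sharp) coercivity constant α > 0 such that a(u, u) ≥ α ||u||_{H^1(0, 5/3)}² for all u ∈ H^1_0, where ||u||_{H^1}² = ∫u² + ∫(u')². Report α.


α = (25 + 63*π^2)/(7*(25 + 9*π^2))

Coercivity of a(·,·) on H^1_0(0, 5/3) means a(u, u) ≥ α ||u||_{H^1}² for every u ∈ H^1_0.
The interval has length L = 5/3, and Poincaré/coercivity depend only on L. Here a(u, u) = ∫(u')² + (1/7)·∫u².
Here 0 < c = 1/7 < 1. The condition a(u,u) ≥ α||u||_{H^1}² reads (1−α)∫(u')² ≥ (α−c)∫u². Any admissible α is ≤ 1 (rapidly oscillating u have ∫u²/∫(u')² → 0), and α = 1 would force 0 ≥ (1−c)∫u², impossible since c < 1; so 1−α > 0. By the sharp Poincaré inequality on H^1_0 of an interval of length L, ∫(u')² ≥ (π/L)²∫u² with equality for the first sine mode sin(π(x−x₀)/L) (x₀ the left endpoint), so the inequality holds for all u iff (1−α)(π/L)² ≥ α − c, i.e. α ≤ ((π/L)² + c)/((π/L)² + 1) = (1 + c(L/π)²)/(1 + (L/π)²). With (π/L)² = 9*π^2/25 and c = 1/7, the largest admissible constant is α = ((π/L)² + c)/((π/L)² + 1).
Simplifying, α = (25 + 63*π^2)/(7*(25 + 9*π^2)).


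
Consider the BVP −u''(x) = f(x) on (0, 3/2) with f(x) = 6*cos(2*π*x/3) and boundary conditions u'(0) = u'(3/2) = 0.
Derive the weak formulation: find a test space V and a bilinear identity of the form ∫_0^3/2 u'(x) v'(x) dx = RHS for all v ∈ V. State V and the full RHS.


V = H^1(0, 3/2) (no boundary constraint on v; u is determined up to an additive constant); weak form: ∫_0^3/2 u'v' dx = ∫_0^3/2 (6*cos(2*π*x/3)) v dx for all v ∈ V.

Multiply both sides by a test function v and integrate from 0 to 3/2:
  ∫_0^3/2 −u''(x) v(x) dx = ∫_0^3/2 f(x) v(x) dx.
Integrate the LHS by parts once:
  ∫_0^3/2 −u'' v dx = −[u'(x) v(x)]_0^3/2 + ∫_0^3/2 u'(x) v'(x) dx.
Thus ∫_0^3/2 u'(x) v'(x) dx = ∫_0^3/2 f(x) v(x) dx + [u'(x) v(x)]_0^3/2.
Choose V so that boundary terms are either known or forced to vanish.
u has homogeneous Neumann: u'(0) = u'(3/2) = 0. So [u' v]_0^3/2 = 0·v(3/2) − 0·v(0) = 0 for any v; take V = H^1(0, 3/2).
Weak formulation: find u (satisfying any essential BC) such that ∫_0^3/2 u'(x) v'(x) dx = ∫_0^3/2 f v dx for all v ∈ V (homogeneous Neumann, so boundary terms vanish).
Substituting f(x) = 6*cos(2*π*x/3), the right-hand side is ∫_0^3/2 (6*cos(2*π*x/3)) v dx.
Compatibility check (pure Neumann): taking v ≡ 1 ∈ V gives 0 = ∫_0^3/2 f dx + (0) − (0), i.e. ∫_0^3/2 f dx must equal u'(0) − u'(3/2) = 0. Indeed ∫_0^3/2 (6*cos(2*π*x/3)) dx = 0, so the data are compatible. The solution is then unique only up to an additive constant (fix it e.g. by requiring ∫_0^3/2 u dx = 0).


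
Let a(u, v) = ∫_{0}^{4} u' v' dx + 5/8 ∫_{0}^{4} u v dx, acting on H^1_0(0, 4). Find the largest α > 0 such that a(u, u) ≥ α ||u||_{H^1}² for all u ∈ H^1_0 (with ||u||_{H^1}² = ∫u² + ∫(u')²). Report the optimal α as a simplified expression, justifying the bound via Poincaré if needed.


α = (π^2 + 10)/(π^2 + 16)

Coercivity of a(·,·) on H^1_0(0, 4) means a(u, u) ≥ α ||u||_{H^1}² for every u ∈ H^1_0.
The interval has length L = 4, and Poincaré/coercivity depend only on L. Here a(u, u) = ∫(u')² + (5/8)·∫u².
Here 0 < c = 5/8 < 1. The condition a(u,u) ≥ α||u||_{H^1}² reads (1−α)∫(u')² ≥ (α−c)∫u². Any admissible α is ≤ 1 (rapidly oscillating u have ∫u²/∫(u')² → 0), and α = 1 would force 0 ≥ (1−c)∫u², impossible since c < 1; so 1−α > 0. By the sharp Poincaré inequality on H^1_0 of an interval of length L, ∫(u')² ≥ (π/L)²∫u² with equality for the first sine mode sin(π(x−x₀)/L) (x₀ the left endpoint), so the inequality holds for all u iff (1−α)(π/L)² ≥ α − c, i.e. α ≤ ((π/L)² + c)/((π/L)² + 1) = (1 + c(L/π)²)/(1 + (L/π)²). With (π/L)² = π^2/16 and c = 5/8, the largest admissible constant is α = ((π/L)² + c)/((π/L)² + 1).
Simplifying, α = (π^2 + 10)/(π^2 + 16).


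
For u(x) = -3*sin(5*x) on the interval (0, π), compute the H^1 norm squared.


||u||_{H^1(0,π)}^2 = 117*π

u'(x) = -15*cos(5*x).
Expand u² and (u')² and integrate term by term on (0, π), using: for integers n ≥ 1, ∫_0^π sin²(nx) dx = ∫_0^π cos²(nx) dx = π/2; for n ≠ n', ∫_0^π sin(nx)sin(n'x) dx = ∫_0^π cos(nx)cos(n'x) dx = 0; and by product-to-sum, ∫_0^π sin(nx)cos(n'x) dx = ½∫_0^π [sin((n+n')x) + sin((n−n')x)] dx, which is 0 when n+n' is even and 2n/(n²−n'²) when n+n' is odd (it need not vanish on (0, π)).
  u² squared terms: (-3)²·∫sin(5x)² dx = 9·π/2 = 9*π/2.
  So ∫_0^π u² dx = 9*π/2.
  (u')² squared terms: (-15)²·∫cos(5x)² dx = 225·π/2 = 225*π/2.
  So ∫_0^π (u')² dx = 225*π/2.
||u||_{H^1}^2 = (9*π/2) + (225*π/2) = 117*π.


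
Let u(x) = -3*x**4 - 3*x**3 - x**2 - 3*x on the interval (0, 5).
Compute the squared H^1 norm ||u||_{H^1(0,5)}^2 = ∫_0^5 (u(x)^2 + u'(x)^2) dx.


||u||_{H^1}^2 = 448970255/84

The H^1 norm (squared) on an interval (0, L) is
  ||u||_{H^1}^2 = ∫_0^L u(x)^2 dx + ∫_0^L u'(x)^2 dx.
Compute u'(x) = -12*x**3 - 9*x**2 - 2*x - 3.
Then u(x)^2 = 9*x**8 + 18*x**7 + 15*x**6 + 24*x**5 + 19*x**4 + 6*x**3 + 9*x**2 and u'(x)^2 = 144*x**6 + 216*x**5 + 129*x**4 + 108*x**3 + 58*x**2 + 12*x + 9.
Integrate each monomial from 0 to 5 using ∫_0^5 c·x^n dx = c·5^(n+1)/(n+1):
  ∫_0^5 u(x)^2 dx = ∫_0^5 (9*x^8 + 18*x^7 + 15*x^6 + 24*x^5 + 19*x^4 + 6*x^3 + 9*x^2) dx. Term by term:
    ∫_0^5 9*x^8 dx = 1953125;  ∫_0^5 18*x^7 dx = 3515625/4;  ∫_0^5 15*x^6 dx = 1171875/7;
    ∫_0^5 24*x^5 dx = 62500;  ∫_0^5 19*x^4 dx = 11875;  ∫_0^5 6*x^3 dx = 1875/2;
    ∫_0^5 9*x^2 dx = 375.
  Sum: 1953125 + 3515625/4 + 1171875/7 + 62500 + 11875 + 1875/2 + 375 = 86103625/28.
  ∫_0^5 u'(x)^2 dx = ∫_0^5 (144*x^6 + 216*x^5 + 129*x^4 + 108*x^3 + 58*x^2 + 12*x + 9) dx. Term by term:
    ∫_0^5 144*x^6 dx = 11250000/7;  ∫_0^5 216*x^5 dx = 562500;  ∫_0^5 129*x^4 dx = 80625;
    ∫_0^5 108*x^3 dx = 16875;  ∫_0^5 58*x^2 dx = 7250/3;  ∫_0^5 12*x dx = 150;
    ∫_0^5 9 dx = 45.
  Sum: 11250000/7 + 562500 + 80625 + 16875 + 7250/3 + 150 + 45 = 47664845/21.
Adding: ||u||_{H^1}^2 = 86103625/28 + 47664845/21 = 448970255/84.


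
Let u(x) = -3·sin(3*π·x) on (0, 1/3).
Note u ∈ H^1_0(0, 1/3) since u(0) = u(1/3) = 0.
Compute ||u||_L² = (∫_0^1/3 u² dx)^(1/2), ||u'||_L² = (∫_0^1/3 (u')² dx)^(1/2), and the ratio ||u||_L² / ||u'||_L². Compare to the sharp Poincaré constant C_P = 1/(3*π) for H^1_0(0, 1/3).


||u||_L² / ||u'||_L² = 1/(3*π) = C_P.

u(x) = -3·sin(3*π·x), so u'(x) = -9*π*cos(3*π*x).
Writing u(x) = A·sin(kπx/L) with A = -3 and k = 1, use ∫_0^L sin²(kπx/L) dx = L/2 and ∫_0^L cos²(kπx/L) dx = L/2.
u² = 9·sin²(3*π·x) and (u')² = 81*π^2·cos²(3*π·x), and each of sin², cos² integrates to L/2 = 1/6 over (0, 1/3).
∫_0^1/3 u² dx = 3/2, so ||u||_L² = sqrt(6)/2.
∫_0^1/3 (u')² dx = 27*π^2/2, so ||u'||_L² = 3*sqrt(6)*π/2.
Ratio ||u||_L² / ||u'||_L² = 1/(3*π).
Sharp Poincaré constant on H^1_0(0, 1/3) is C_P = L/π = 1/(3*π), achieved by sin(3*π·x).
This is the k = 1 eigenfunction (up to amplitude), so the ratio equals the sharp Poincaré constant exactly.


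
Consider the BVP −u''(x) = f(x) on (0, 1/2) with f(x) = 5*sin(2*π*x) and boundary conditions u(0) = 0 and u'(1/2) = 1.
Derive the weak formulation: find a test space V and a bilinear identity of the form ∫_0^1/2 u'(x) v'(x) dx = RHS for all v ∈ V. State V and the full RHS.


V = {v ∈ H^1(0, 1/2) : v(0) = 0} (test functions vanish at x = 0 where u is specified); weak form: ∫_0^1/2 u'v' dx = ∫_0^1/2 (5*sin(2*π*x)) v dx + v(1/2) for all v ∈ V.

Multiply both sides by a test function v and integrate from 0 to 1/2:
  ∫_0^1/2 −u''(x) v(x) dx = ∫_0^1/2 f(x) v(x) dx.
Integrate the LHS by parts once:
  ∫_0^1/2 −u'' v dx = −[u'(x) v(x)]_0^1/2 + ∫_0^1/2 u'(x) v'(x) dx.
Thus ∫_0^1/2 u'(x) v'(x) dx = ∫_0^1/2 f(x) v(x) dx + [u'(x) v(x)]_0^1/2.
Choose V so that boundary terms are either known or forced to vanish.
Mixed BC: u(0) = 0 (Dirichlet) and u'(1/2) = 1 (Neumann). Define V = {v ∈ H^1(0, 1/2) : v(0) = 0}. Then [u' v]_0^1/2 = u'(1/2)·v(1/2) − u'(0)·0 = v(1/2).
Weak formulation: find u (satisfying any essential BC) such that ∫_0^1/2 u'(x) v'(x) dx = ∫_0^1/2 f v dx + v(1/2) for all v ∈ V (Dirichlet at 0 absorbed into V; Neumann datum at x = 1/2 contributes the boundary term).
Substituting f(x) = 5*sin(2*π*x), the right-hand side is ∫_0^1/2 (5*sin(2*π*x)) v dx + v(1/2).


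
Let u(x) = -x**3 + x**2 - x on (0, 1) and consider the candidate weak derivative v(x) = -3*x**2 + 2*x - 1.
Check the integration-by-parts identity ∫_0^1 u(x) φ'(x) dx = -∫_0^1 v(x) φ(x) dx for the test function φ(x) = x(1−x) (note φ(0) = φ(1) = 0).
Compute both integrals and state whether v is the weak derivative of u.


LHS = 3/20, RHS = 3/20. Yes, v = u' weakly.

u(x) = -x**3 + x**2 - x, classical derivative u'(x) = -3*x**2 + 2*x - 1.
φ(x) = x(1−x), so φ'(x) = 1 - 2*x.
Note φ(0) = φ(1) = 0, so the boundary term u·φ vanishes.
LHS = ∫_0^1 u(x) φ'(x) dx = ∫_0^1 (2*x^4 - 3*x^3 + 3*x^2 - x) dx. Term by term:
  ∫_0^1 2*x^4 dx = 2/5;  ∫_0^1 -3*x^3 dx = -3/4;  ∫_0^1 3*x^2 dx = 1;
  ∫_0^1 -x dx = -1/2.
Sum: 2/5 − 3/4 + 1 − 1/2 = 3/20.
So LHS = 3/20.
∫_0^1 v(x) φ(x) dx = ∫_0^1 (3*x^4 - 5*x^3 + 3*x^2 - x) dx. Term by term:
  ∫_0^1 3*x^4 dx = 3/5;  ∫_0^1 -5*x^3 dx = -5/4;  ∫_0^1 3*x^2 dx = 1;
  ∫_0^1 -x dx = -1/2.
Sum: 3/5 − 5/4 + 1 − 1/2 = -3/20.
So RHS = -∫_0^1 v(x) φ(x) dx = 3/20.
LHS = RHS, so the identity holds for this test φ.
Moreover u is smooth here and v(x) = u'(x) = -3*x**2 + 2*x - 1 pointwise, so the identity holds for every test function. Hence v is the weak derivative of u.


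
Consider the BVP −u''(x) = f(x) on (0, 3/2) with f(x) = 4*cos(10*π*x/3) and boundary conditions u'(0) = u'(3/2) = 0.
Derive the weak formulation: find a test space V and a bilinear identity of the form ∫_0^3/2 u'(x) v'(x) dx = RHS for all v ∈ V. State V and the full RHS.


V = H^1(0, 3/2) (no boundary constraint on v; u is determined up to an additive constant); weak form: ∫_0^3/2 u'v' dx = ∫_0^3/2 (4*cos(10*π*x/3)) v dx for all v ∈ V.

Multiply both sides by a test function v and integrate from 0 to 3/2:
  ∫_0^3/2 −u''(x) v(x) dx = ∫_0^3/2 f(x) v(x) dx.
Integrate the LHS by parts once:
  ∫_0^3/2 −u'' v dx = −[u'(x) v(x)]_0^3/2 + ∫_0^3/2 u'(x) v'(x) dx.
Thus ∫_0^3/2 u'(x) v'(x) dx = ∫_0^3/2 f(x) v(x) dx + [u'(x) v(x)]_0^3/2.
Choose V so that boundary terms are either known or forced to vanish.
u has homogeneous Neumann: u'(0) = u'(3/2) = 0. So [u' v]_0^3/2 = 0·v(3/2) − 0·v(0) = 0 for any v; take V = H^1(0, 3/2).
Weak formulation: find u (satisfying any essential BC) such that ∫_0^3/2 u'(x) v'(x) dx = ∫_0^3/2 f v dx for all v ∈ V (homogeneous Neumann, so boundary terms vanish).
Substituting f(x) = 4*cos(10*π*x/3), the right-hand side is ∫_0^3/2 (4*cos(10*π*x/3)) v dx.
Compatibility check (pure Neumann): taking v ≡ 1 ∈ V gives 0 = ∫_0^3/2 f dx + (0) − (0), i.e. ∫_0^3/2 f dx must equal u'(0) − u'(3/2) = 0. Indeed ∫_0^3/2 (4*cos(10*π*x/3)) dx = 0, so the data are compatible. The solution is then unique only up to an additive constant (fix it e.g. by requiring ∫_0^3/2 u dx = 0).


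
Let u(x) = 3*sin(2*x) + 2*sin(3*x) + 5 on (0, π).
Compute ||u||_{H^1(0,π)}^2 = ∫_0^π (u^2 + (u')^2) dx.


||u||_{H^1(0,π)}^2 = 40/3 + 135*π/2

u'(x) = 6*cos(2*x) + 6*cos(3*x).
Expand u² and (u')² and integrate term by term on (0, π), using: for integers n ≥ 1, ∫_0^π sin²(nx) dx = ∫_0^π cos²(nx) dx = π/2; for n ≠ n', ∫_0^π sin(nx)sin(n'x) dx = ∫_0^π cos(nx)cos(n'x) dx = 0; and by product-to-sum, ∫_0^π sin(nx)cos(n'x) dx = ½∫_0^π [sin((n+n')x) + sin((n−n')x)] dx, which is 0 when n+n' is even and 2n/(n²−n'²) when n+n' is odd (it need not vanish on (0, π)). For the constant mode: ∫_0^π 1 dx = π, ∫_0^π cos(nx) dx = 0, ∫_0^π sin(nx) dx = (1−(−1)^n)/n.
  u² squared terms: (5)²·∫1 dx = 25·π = 25*π;  (2)²·∫sin(3x)² dx = 4·π/2 = 2*π;  (3)²·∫sin(2x)² dx = 9·π/2 = 9*π/2.
  u² cross terms: 2·(5)·(2)·∫1·sin(3x) dx = 20·(2/3) = 40/3;  2·(5)·(3)·∫1·sin(2x) dx = 30·(0) = 0;  2·(2)·(3)·∫sin(3x)·sin(2x) dx = 12·(0) = 0.
  So ∫_0^π u² dx = 25*π + 2*π + 9*π/2 + 40/3 + 0 + 0 = 40/3 + 63*π/2.
  (u')² squared terms: (6)²·∫cos(2x)² dx = 36·π/2 = 18*π;  (6)²·∫cos(3x)² dx = 36·π/2 = 18*π.
  (u')² cross terms: 2·(6)·(6)·∫cos(2x)·cos(3x) dx = 72·(0) = 0.
  So ∫_0^π (u')² dx = 18*π + 18*π + 0 = 36*π.
||u||_{H^1}^2 = (40/3 + 63*π/2) + (36*π) = 40/3 + 135*π/2.


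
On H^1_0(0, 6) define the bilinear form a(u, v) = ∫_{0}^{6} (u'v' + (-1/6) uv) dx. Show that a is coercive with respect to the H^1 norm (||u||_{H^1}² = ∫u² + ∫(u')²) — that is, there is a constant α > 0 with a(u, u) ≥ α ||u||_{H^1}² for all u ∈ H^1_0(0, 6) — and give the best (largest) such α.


α = (-6 + π^2)/(π^2 + 36)

Coercivity of a(·,·) on H^1_0(0, 6) means a(u, u) ≥ α ||u||_{H^1}² for every u ∈ H^1_0.
The interval has length L = 6, and Poincaré/coercivity depend only on L. Here a(u, u) = ∫(u')² + (-1/6)·∫u².
Here c = -1/6 < 0 with |c| < (π/L)² = π^2/36, so coercivity still holds. The condition a(u,u) ≥ α||u||_{H^1}² reads (1−α)∫(u')² ≥ (α−c)∫u². Any admissible α is ≤ 1 (rapidly oscillating u have ∫u²/∫(u')² → 0), and α = 1 would force 0 ≥ (1−c)∫u², impossible since c < 1; so 1−α > 0. By the sharp Poincaré inequality on H^1_0 of an interval of length L, ∫(u')² ≥ (π/L)²∫u² with equality for the first sine mode sin(π(x−x₀)/L) (x₀ the left endpoint), so the inequality holds for all u iff (1−α)(π/L)² ≥ α − c, i.e. α ≤ ((π/L)² + c)/((π/L)² + 1) = (1 + c(L/π)²)/(1 + (L/π)²). (Direct route, valid since c ≤ 0: Poincaré gives c∫u² ≥ c(L/π)²∫(u')², so a(u,u) ≥ (1 + c(L/π)²)∫(u')², while ||u||_{H^1}² ≤ (1 + (L/π)²)∫(u')²; dividing yields the same α.) With (π/L)² = π^2/36 and c = -1/6, the largest admissible constant is α = ((π/L)² + c)/((π/L)² + 1).
Simplifying, α = (-6 + π^2)/(π^2 + 36).


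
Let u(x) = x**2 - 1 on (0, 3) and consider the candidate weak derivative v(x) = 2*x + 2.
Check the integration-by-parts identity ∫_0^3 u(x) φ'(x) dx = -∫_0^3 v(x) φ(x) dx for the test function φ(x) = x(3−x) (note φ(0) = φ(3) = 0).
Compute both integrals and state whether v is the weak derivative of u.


LHS = -27/2, RHS = -45/2. No, v is not the weak derivative of u.

u(x) = x**2 - 1, classical derivative u'(x) = 2*x.
φ(x) = x(3−x), so φ'(x) = 3 - 2*x.
Note φ(0) = φ(3) = 0, so the boundary term u·φ vanishes.
LHS = ∫_0^3 u(x) φ'(x) dx = ∫_0^3 (-2*x^3 + 3*x^2 + 2*x - 3) dx. Term by term:
  ∫_0^3 -2*x^3 dx = -81/2;  ∫_0^3 3*x^2 dx = 27;  ∫_0^3 2*x dx = 9;
  ∫_0^3 -3 dx = -9.
Sum: -81/2 + 27 + 9 − 9 = -27/2.
So LHS = -27/2.
∫_0^3 v(x) φ(x) dx = ∫_0^3 (-2*x^3 + 4*x^2 + 6*x) dx. Term by term:
  ∫_0^3 -2*x^3 dx = -81/2;  ∫_0^3 4*x^2 dx = 36;  ∫_0^3 6*x dx = 27.
Sum: -81/2 + 36 + 27 = 45/2.
So RHS = -∫_0^3 v(x) φ(x) dx = -45/2.
LHS − RHS = 9 ≠ 0, so the identity fails.
(For a valid weak derivative the identity must hold for EVERY test function, in particular this one. The failure shows v is NOT the weak derivative of u.)
Correct weak derivative would be u'(x) = 2*x.


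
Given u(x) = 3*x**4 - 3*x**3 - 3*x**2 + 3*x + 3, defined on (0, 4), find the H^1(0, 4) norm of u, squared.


||u||_{H^1}^2 = 10685288/35

The H^1 norm (squared) on an interval (0, L) is
  ||u||_{H^1}^2 = ∫_0^L u(x)^2 dx + ∫_0^L u'(x)^2 dx.
Compute u'(x) = 12*x**3 - 9*x**2 - 6*x + 3.
Then u(x)^2 = 9*x**8 - 18*x**7 - 9*x**6 + 36*x**5 + 9*x**4 - 36*x**3 - 9*x**2 + 18*x + 9 and u'(x)^2 = 144*x**6 - 216*x**5 - 63*x**4 + 180*x**3 - 18*x**2 - 36*x + 9.
Integrate each monomial from 0 to 4 using ∫_0^4 c·x^n dx = c·4^(n+1)/(n+1):
  ∫_0^4 u(x)^2 dx = ∫_0^4 (9*x^8 - 18*x^7 - 9*x^6 + 36*x^5 + 9*x^4 - 36*x^3 - 9*x^2 + 18*x + 9) dx. Term by term:
    ∫_0^4 9*x^8 dx = 262144;  ∫_0^4 -18*x^7 dx = -147456;  ∫_0^4 -9*x^6 dx = -147456/7;
    ∫_0^4 36*x^5 dx = 24576;  ∫_0^4 9*x^4 dx = 9216/5;  ∫_0^4 -36*x^3 dx = -2304;
    ∫_0^4 -9*x^2 dx = -192;  ∫_0^4 18*x dx = 144;  ∫_0^4 9 dx = 36.
  Sum: 262144 − 147456 − 147456/7 + 24576 + 9216/5 − 2304 − 192 + 144 + 36 = 4120412/35.
  ∫_0^4 u'(x)^2 dx = ∫_0^4 (144*x^6 - 216*x^5 - 63*x^4 + 180*x^3 - 18*x^2 - 36*x + 9) dx. Term by term:
    ∫_0^4 144*x^6 dx = 2359296/7;  ∫_0^4 -216*x^5 dx = -147456;  ∫_0^4 -63*x^4 dx = -64512/5;
    ∫_0^4 180*x^3 dx = 11520;  ∫_0^4 -18*x^2 dx = -384;  ∫_0^4 -36*x dx = -288;
    ∫_0^4 9 dx = 36.
  Sum: 2359296/7 − 147456 − 64512/5 + 11520 − 384 − 288 + 36 = 6564876/35.
Adding: ||u||_{H^1}^2 = 4120412/35 + 6564876/35 = 10685288/35.


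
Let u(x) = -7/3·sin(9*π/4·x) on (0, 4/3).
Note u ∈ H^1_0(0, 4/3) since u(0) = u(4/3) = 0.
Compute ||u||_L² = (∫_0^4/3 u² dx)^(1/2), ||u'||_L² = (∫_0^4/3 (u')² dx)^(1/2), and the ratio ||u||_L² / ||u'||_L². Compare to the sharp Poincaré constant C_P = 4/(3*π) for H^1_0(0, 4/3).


||u||_L² / ||u'||_L² = 4/(9*π) < C_P = 4/(3*π).

u(x) = -7/3·sin(9*π/4·x), so u'(x) = -21*π*cos(9*π*x/4)/4.
Writing u(x) = A·sin(kπx/L) with A = -7/3 and k = 3, use ∫_0^L sin²(kπx/L) dx = L/2 and ∫_0^L cos²(kπx/L) dx = L/2.
u² = 49/9·sin²(9*π/4·x) and (u')² = 441*π^2/16·cos²(9*π/4·x), and each of sin², cos² integrates to L/2 = 2/3 over (0, 4/3).
∫_0^4/3 u² dx = 98/27, so ||u||_L² = 7*sqrt(6)/9.
∫_0^4/3 (u')² dx = 147*π^2/8, so ||u'||_L² = 7*sqrt(6)*π/4.
Ratio ||u||_L² / ||u'||_L² = 4/(9*π).
Sharp Poincaré constant on H^1_0(0, 4/3) is C_P = L/π = 4/(3*π), achieved by sin(3*π/4·x).
This is the k = 3 harmonic; the ratio L/(kπ) is strictly less than C_P = L/π, consistent with the sharp inequality ||u||_L² ≤ C_P ||u'||_L².


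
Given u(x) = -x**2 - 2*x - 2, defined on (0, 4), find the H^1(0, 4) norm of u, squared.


||u||_{H^1}^2 = 4384/5

The H^1 norm (squared) on an interval (0, L) is
  ||u||_{H^1}^2 = ∫_0^L u(x)^2 dx + ∫_0^L u'(x)^2 dx.
Compute u'(x) = -2*x - 2.
Then u(x)^2 = x**4 + 4*x**3 + 8*x**2 + 8*x + 4 and u'(x)^2 = 4*x**2 + 8*x + 4.
Integrate each monomial from 0 to 4 using ∫_0^4 c·x^n dx = c·4^(n+1)/(n+1):
  ∫_0^4 u(x)^2 dx = ∫_0^4 (x^4 + 4*x^3 + 8*x^2 + 8*x + 4) dx. Term by term:
    ∫_0^4 x^4 dx = 1024/5;  ∫_0^4 4*x^3 dx = 256;  ∫_0^4 8*x^2 dx = 512/3;
    ∫_0^4 8*x dx = 64;  ∫_0^4 4 dx = 16.
  Sum: 1024/5 + 256 + 512/3 + 64 + 16 = 10672/15.
  ∫_0^4 u'(x)^2 dx = ∫_0^4 (4*x^2 + 8*x + 4) dx. Term by term:
    ∫_0^4 4*x^2 dx = 256/3;  ∫_0^4 8*x dx = 64;  ∫_0^4 4 dx = 16.
  Sum: 256/3 + 64 + 16 = 496/3.
Adding: ||u||_{H^1}^2 = 10672/15 + 496/3 = 4384/5.


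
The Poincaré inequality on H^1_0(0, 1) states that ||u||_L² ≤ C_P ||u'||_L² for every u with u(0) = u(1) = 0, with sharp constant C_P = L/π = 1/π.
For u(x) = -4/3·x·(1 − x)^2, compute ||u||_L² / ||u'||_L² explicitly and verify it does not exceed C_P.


||u||_L² / ||u'||_L² = sqrt(14)/14 < C_P = 1/π.

u(x) = -4/3·x·(1 − x)^2, so u'(x) = -4*x^2 + 16*x/3 - 4/3.
u(x) = -4/3·x·(1 − x)^2 vanishes at x = 0 and x = 1, so u ∈ H^1_0(0, 1). Differentiate via the product rule and integrate the resulting polynomials term by term.
  ∫_0^1 u² dx = ∫_0^1 (16*x^6/9 - 64*x^5/9 + 32*x^4/3 - 64*x^3/9 + 16*x^2/9) dx. Term by term:
    ∫_0^1 16*x^6/9 dx = 16/63;  ∫_0^1 -64*x^5/9 dx = -32/27;  ∫_0^1 32*x^4/3 dx = 32/15;
    ∫_0^1 -64*x^3/9 dx = -16/9;  ∫_0^1 16*x^2/9 dx = 16/27.
  Sum: 16/63 − 32/27 + 32/15 − 16/9 + 16/27 = 16/945.
  ∫_0^1 (u')² dx = ∫_0^1 (16*x^4 - 128*x^3/3 + 352*x^2/9 - 128*x/9 + 16/9) dx. Term by term:
    ∫_0^1 16*x^4 dx = 16/5;  ∫_0^1 -128*x^3/3 dx = -32/3;  ∫_0^1 352*x^2/9 dx = 352/27;
    ∫_0^1 -128*x/9 dx = -64/9;  ∫_0^1 16/9 dx = 16/9.
  Sum: 16/5 − 32/3 + 352/27 − 64/9 + 16/9 = 32/135.
∫_0^1 u² dx = 16/945, so ||u||_L² = 4*sqrt(105)/315.
∫_0^1 (u')² dx = 32/135, so ||u'||_L² = 4*sqrt(30)/45.
Ratio ||u||_L² / ||u'||_L² = sqrt(14)/14.
Sharp Poincaré constant on H^1_0(0, 1) is C_P = L/π = 1/π, achieved by sin(π·x).
A polynomial bump cannot attain the sharp Poincaré constant (only the first sine eigenfunction does), so the ratio is strictly less than C_P, consistent with ||u||_L² ≤ C_P ||u'||_L².


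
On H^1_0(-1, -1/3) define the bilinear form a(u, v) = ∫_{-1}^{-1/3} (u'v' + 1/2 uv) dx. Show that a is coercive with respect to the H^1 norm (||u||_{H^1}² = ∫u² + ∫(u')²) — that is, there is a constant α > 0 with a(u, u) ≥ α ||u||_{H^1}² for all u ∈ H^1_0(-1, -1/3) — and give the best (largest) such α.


α = (2 + 9*π^2)/(4 + 9*π^2)

Coercivity of a(·,·) on H^1_0(-1, -1/3) means a(u, u) ≥ α ||u||_{H^1}² for every u ∈ H^1_0.
The interval has length L = 2/3, and Poincaré/coercivity depend only on L. Here a(u, u) = ∫(u')² + (1/2)·∫u².
Here 0 < c = 1/2 < 1. The condition a(u,u) ≥ α||u||_{H^1}² reads (1−α)∫(u')² ≥ (α−c)∫u². Any admissible α is ≤ 1 (rapidly oscillating u have ∫u²/∫(u')² → 0), and α = 1 would force 0 ≥ (1−c)∫u², impossible since c < 1; so 1−α > 0. By the sharp Poincaré inequality on H^1_0 of an interval of length L, ∫(u')² ≥ (π/L)²∫u² with equality for the first sine mode sin(π(x−x₀)/L) (x₀ the left endpoint), so the inequality holds for all u iff (1−α)(π/L)² ≥ α − c, i.e. α ≤ ((π/L)² + c)/((π/L)² + 1) = (1 + c(L/π)²)/(1 + (L/π)²). With (π/L)² = 9*π^2/4 and c = 1/2, the largest admissible constant is α = ((π/L)² + c)/((π/L)² + 1).
Simplifying, α = (2 + 9*π^2)/(4 + 9*π^2).


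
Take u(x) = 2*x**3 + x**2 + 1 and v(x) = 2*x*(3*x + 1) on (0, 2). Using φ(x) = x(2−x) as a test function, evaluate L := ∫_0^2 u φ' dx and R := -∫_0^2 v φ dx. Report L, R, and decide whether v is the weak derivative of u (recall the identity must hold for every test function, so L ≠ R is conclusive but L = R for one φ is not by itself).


LHS = -184/15, RHS = -184/15. Yes, v = u' weakly.

u(x) = 2*x**3 + x**2 + 1, classical derivative u'(x) = 6*x**2 + 2*x.
φ(x) = x(2−x), so φ'(x) = 2 - 2*x.
Note φ(0) = φ(2) = 0, so the boundary term u·φ vanishes.
LHS = ∫_0^2 u(x) φ'(x) dx = ∫_0^2 (-4*x^4 + 2*x^3 + 2*x^2 - 2*x + 2) dx. Term by term:
  ∫_0^2 -4*x^4 dx = -128/5;  ∫_0^2 2*x^3 dx = 8;  ∫_0^2 2*x^2 dx = 16/3;
  ∫_0^2 -2*x dx = -4;  ∫_0^2 2 dx = 4.
Sum: -128/5 + 8 + 16/3 − 4 + 4 = -184/15.
So LHS = -184/15.
∫_0^2 v(x) φ(x) dx = ∫_0^2 (-6*x^4 + 10*x^3 + 4*x^2) dx. Term by term:
  ∫_0^2 -6*x^4 dx = -192/5;  ∫_0^2 10*x^3 dx = 40;  ∫_0^2 4*x^2 dx = 32/3.
Sum: -192/5 + 40 + 32/3 = 184/15.
So RHS = -∫_0^2 v(x) φ(x) dx = -184/15.
LHS = RHS, so the identity holds for this test φ.
Moreover u is smooth here and v(x) = u'(x) = 6*x**2 + 2*x pointwise, so the identity holds for every test function. Hence v is the weak derivative of u.


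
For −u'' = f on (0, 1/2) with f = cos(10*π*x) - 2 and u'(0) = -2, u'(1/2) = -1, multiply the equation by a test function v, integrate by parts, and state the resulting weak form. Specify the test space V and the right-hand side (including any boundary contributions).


V = H^1(0, 1/2) (v unrestricted at boundary; u is determined up to an additive constant); weak form: ∫_0^1/2 u'v' dx = ∫_0^1/2 (cos(10*π*x) - 2) v dx − v(1/2) + 2·v(0) for all v ∈ V.

Multiply both sides by a test function v and integrate from 0 to 1/2:
  ∫_0^1/2 −u''(x) v(x) dx = ∫_0^1/2 f(x) v(x) dx.
Integrate the LHS by parts once:
  ∫_0^1/2 −u'' v dx = −[u'(x) v(x)]_0^1/2 + ∫_0^1/2 u'(x) v'(x) dx.
Thus ∫_0^1/2 u'(x) v'(x) dx = ∫_0^1/2 f(x) v(x) dx + [u'(x) v(x)]_0^1/2.
Choose V so that boundary terms are either known or forced to vanish.
u has inhomogeneous Neumann u'(0) = -2, u'(1/2) = -1. [u' v]_0^1/2 = (-1)·v(1/2) − (-2)·v(0) = − v(1/2) + 2·v(0). Take V = H^1(0, 1/2); boundary term becomes part of RHS.
Weak formulation: find u (satisfying any essential BC) such that ∫_0^1/2 u'(x) v'(x) dx = ∫_0^1/2 f v dx − v(1/2) + 2·v(0) for all v ∈ V (Neumann data are natural BCs: they enter the RHS as boundary terms).
Substituting f(x) = cos(10*π*x) - 2, the right-hand side is ∫_0^1/2 (cos(10*π*x) - 2) v dx − v(1/2) + 2·v(0).
Compatibility check (pure Neumann): taking v ≡ 1 ∈ V gives 0 = ∫_0^1/2 f dx + (-1) − (-2), i.e. ∫_0^1/2 f dx must equal u'(0) − u'(1/2) = -1. Indeed ∫_0^1/2 (cos(10*π*x) - 2) dx = -1, so the data are compatible. The solution is then unique only up to an additive constant (fix it e.g. by requiring ∫_0^1/2 u dx = 0).


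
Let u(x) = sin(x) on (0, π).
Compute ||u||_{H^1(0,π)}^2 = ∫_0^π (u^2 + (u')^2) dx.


||u||_{H^1(0,π)}^2 = π

u'(x) = cos(x).
Expand u² and (u')² and integrate term by term on (0, π), using: for integers n ≥ 1, ∫_0^π sin²(nx) dx = ∫_0^π cos²(nx) dx = π/2; for n ≠ n', ∫_0^π sin(nx)sin(n'x) dx = ∫_0^π cos(nx)cos(n'x) dx = 0; and by product-to-sum, ∫_0^π sin(nx)cos(n'x) dx = ½∫_0^π [sin((n+n')x) + sin((n−n')x)] dx, which is 0 when n+n' is even and 2n/(n²−n'²) when n+n' is odd (it need not vanish on (0, π)).
  u² squared terms: (1)²·∫sin(x)² dx = 1·π/2 = π/2.
  So ∫_0^π u² dx = π/2.
  (u')² squared terms: (1)²·∫cos(x)² dx = 1·π/2 = π/2.
  So ∫_0^π (u')² dx = π/2.
||u||_{H^1}^2 = (π/2) + (π/2) = π.


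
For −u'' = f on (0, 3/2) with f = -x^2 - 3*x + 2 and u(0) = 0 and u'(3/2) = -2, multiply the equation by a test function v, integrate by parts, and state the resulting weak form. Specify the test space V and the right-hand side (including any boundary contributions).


V = {v ∈ H^1(0, 3/2) : v(0) = 0} (test functions vanish at x = 0 where u is specified); weak form: ∫_0^3/2 u'v' dx = ∫_0^3/2 (-x^2 - 3*x + 2) v dx − 2·v(3/2) for all v ∈ V.

Multiply both sides by a test function v and integrate from 0 to 3/2:
  ∫_0^3/2 −u''(x) v(x) dx = ∫_0^3/2 f(x) v(x) dx.
Integrate the LHS by parts once:
  ∫_0^3/2 −u'' v dx = −[u'(x) v(x)]_0^3/2 + ∫_0^3/2 u'(x) v'(x) dx.
Thus ∫_0^3/2 u'(x) v'(x) dx = ∫_0^3/2 f(x) v(x) dx + [u'(x) v(x)]_0^3/2.
Choose V so that boundary terms are either known or forced to vanish.
Mixed BC: u(0) = 0 (Dirichlet) and u'(3/2) = -2 (Neumann). Define V = {v ∈ H^1(0, 3/2) : v(0) = 0}. Then [u' v]_0^3/2 = u'(3/2)·v(3/2) − u'(0)·0 = − 2·v(3/2).
Weak formulation: find u (satisfying any essential BC) such that ∫_0^3/2 u'(x) v'(x) dx = ∫_0^3/2 f v dx − 2·v(3/2) for all v ∈ V (Dirichlet at 0 absorbed into V; Neumann datum at x = 3/2 contributes the boundary term).
Substituting f(x) = -x^2 - 3*x + 2, the right-hand side is ∫_0^3/2 (-x^2 - 3*x + 2) v dx − 2·v(3/2).


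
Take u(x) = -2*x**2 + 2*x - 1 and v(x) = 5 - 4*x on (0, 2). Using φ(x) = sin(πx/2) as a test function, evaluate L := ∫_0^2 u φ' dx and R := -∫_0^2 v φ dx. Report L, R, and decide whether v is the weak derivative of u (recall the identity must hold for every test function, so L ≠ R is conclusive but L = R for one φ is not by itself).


LHS = 8/π, RHS = -4/π. No, v is not the weak derivative of u.

u(x) = -2*x**2 + 2*x - 1, classical derivative u'(x) = 2 - 4*x.
φ(x) = sin(πx/2), so φ'(x) = π*cos(π*x/2)/2.
Note φ(0) = φ(2) = 0, so the boundary term u·φ vanishes.
LHS = ∫_0^2 u(x) φ'(x) dx = ∫_0^2 (-π*x^2*cos(π*x/2) + π*x*cos(π*x/2) - π*cos(π*x/2)/2) dx. Term by term:
  ∫_0^2 -π*cos(π*x/2)/2 dx = 0;  ∫_0^2 π*x*cos(π*x/2) dx = -8/π;  ∫_0^2 -π*x^2*cos(π*x/2) dx = 16/π.
Sum: 0 − 8/π + 16/π = 8/π.
So LHS = 8/π.
∫_0^2 v(x) φ(x) dx = ∫_0^2 (-4*x*sin(π*x/2) + 5*sin(π*x/2)) dx. Term by term:
  ∫_0^2 5*sin(π*x/2) dx = 20/π;  ∫_0^2 -4*x*sin(π*x/2) dx = -16/π.
Sum: 20/π − 16/π = 4/π.
So RHS = -∫_0^2 v(x) φ(x) dx = -4/π.
LHS − RHS = 12/π ≠ 0, so the identity fails.
(For a valid weak derivative the identity must hold for EVERY test function, in particular this one. The failure shows v is NOT the weak derivative of u.)
Correct weak derivative would be u'(x) = 2 - 4*x.


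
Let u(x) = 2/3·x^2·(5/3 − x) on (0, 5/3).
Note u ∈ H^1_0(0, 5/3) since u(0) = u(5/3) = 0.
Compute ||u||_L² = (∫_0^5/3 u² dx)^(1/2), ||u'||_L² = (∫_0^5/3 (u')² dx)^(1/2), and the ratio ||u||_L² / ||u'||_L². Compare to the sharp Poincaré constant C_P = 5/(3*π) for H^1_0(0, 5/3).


||u||_L² / ||u'||_L² = 5*sqrt(14)/42 < C_P = 5/(3*π).

u(x) = 2/3·x^2·(5/3 − x), so u'(x) = 2*x*(10 - 9*x)/9.
u(x) = 2/3·x^2·(5/3 − x) vanishes at x = 0 and x = 5/3, so u ∈ H^1_0(0, 5/3). Differentiate via the product rule and integrate the resulting polynomials term by term.
  ∫_0^5/3 u² dx = ∫_0^5/3 (4*x^6/9 - 40*x^5/27 + 100*x^4/81) dx. Term by term:
    ∫_0^5/3 4*x^6/9 dx = 312500/137781;  ∫_0^5/3 -40*x^5/27 dx = -312500/59049;  ∫_0^5/3 100*x^4/81 dx = 62500/19683.
  Sum: 312500/137781 − 312500/59049 + 62500/19683 = 62500/413343.
  ∫_0^5/3 (u')² dx = ∫_0^5/3 (4*x^4 - 80*x^3/9 + 400*x^2/81) dx. Term by term:
    ∫_0^5/3 4*x^4 dx = 2500/243;  ∫_0^5/3 -80*x^3/9 dx = -12500/729;  ∫_0^5/3 400*x^2/81 dx = 50000/6561.
  Sum: 2500/243 − 12500/729 + 50000/6561 = 5000/6561.
∫_0^5/3 u² dx = 62500/413343, so ||u||_L² = 250*sqrt(7)/1701.
∫_0^5/3 (u')² dx = 5000/6561, so ||u'||_L² = 50*sqrt(2)/81.
Ratio ||u||_L² / ||u'||_L² = 5*sqrt(14)/42.
Sharp Poincaré constant on H^1_0(0, 5/3) is C_P = L/π = 5/(3*π), achieved by sin(3*π/5·x).
A polynomial bump cannot attain the sharp Poincaré constant (only the first sine eigenfunction does), so the ratio is strictly less than C_P, consistent with ||u||_L² ≤ C_P ||u'||_L².


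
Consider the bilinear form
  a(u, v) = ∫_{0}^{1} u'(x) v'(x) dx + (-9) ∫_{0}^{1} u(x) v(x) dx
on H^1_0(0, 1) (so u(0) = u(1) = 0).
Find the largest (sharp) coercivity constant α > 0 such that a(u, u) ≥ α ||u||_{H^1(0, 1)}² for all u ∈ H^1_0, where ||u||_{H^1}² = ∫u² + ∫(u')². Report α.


α = (-9 + π^2)/(1 + π^2)

Coercivity of a(·,·) on H^1_0(0, 1) means a(u, u) ≥ α ||u||_{H^1}² for every u ∈ H^1_0.
The interval has length L = 1, and Poincaré/coercivity depend only on L. Here a(u, u) = ∫(u')² + (-9)·∫u².
Here c = -9 < 0 with |c| < (π/L)² = π^2, so coercivity still holds. The condition a(u,u) ≥ α||u||_{H^1}² reads (1−α)∫(u')² ≥ (α−c)∫u². Any admissible α is ≤ 1 (rapidly oscillating u have ∫u²/∫(u')² → 0), and α = 1 would force 0 ≥ (1−c)∫u², impossible since c < 1; so 1−α > 0. By the sharp Poincaré inequality on H^1_0 of an interval of length L, ∫(u')² ≥ (π/L)²∫u² with equality for the first sine mode sin(π(x−x₀)/L) (x₀ the left endpoint), so the inequality holds for all u iff (1−α)(π/L)² ≥ α − c, i.e. α ≤ ((π/L)² + c)/((π/L)² + 1) = (1 + c(L/π)²)/(1 + (L/π)²). (Direct route, valid since c ≤ 0: Poincaré gives c∫u² ≥ c(L/π)²∫(u')², so a(u,u) ≥ (1 + c(L/π)²)∫(u')², while ||u||_{H^1}² ≤ (1 + (L/π)²)∫(u')²; dividing yields the same α.) With (π/L)² = π^2 and c = -9, the largest admissible constant is α = ((π/L)² + c)/((π/L)² + 1).
Simplifying, α = (-9 + π^2)/(1 + π^2).


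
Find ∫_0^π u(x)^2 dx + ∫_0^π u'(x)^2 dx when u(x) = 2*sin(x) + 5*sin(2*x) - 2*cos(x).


||u||_{H^1(0,π)}^2 = -160/3 + 141*π/2

u'(x) = 2*sin(x) + 2*cos(x) + 10*cos(2*x).
Expand u² and (u')² and integrate term by term on (0, π), using: for integers n ≥ 1, ∫_0^π sin²(nx) dx = ∫_0^π cos²(nx) dx = π/2; for n ≠ n', ∫_0^π sin(nx)sin(n'x) dx = ∫_0^π cos(nx)cos(n'x) dx = 0; and by product-to-sum, ∫_0^π sin(nx)cos(n'x) dx = ½∫_0^π [sin((n+n')x) + sin((n−n')x)] dx, which is 0 when n+n' is even and 2n/(n²−n'²) when n+n' is odd (it need not vanish on (0, π)).
  u² squared terms: (-2)²·∫cos(x)² dx = 4·π/2 = 2*π;  (2)²·∫sin(x)² dx = 4·π/2 = 2*π;  (5)²·∫sin(2x)² dx = 25·π/2 = 25*π/2.
  u² cross terms: 2·(-2)·(2)·∫cos(x)·sin(x) dx = -8·(0) = 0;  2·(-2)·(5)·∫cos(x)·sin(2x) dx = -20·(4/3) = -80/3;  2·(2)·(5)·∫sin(x)·sin(2x) dx = 20·(0) = 0.
  So ∫_0^π u² dx = 2*π + 2*π + 25*π/2 + 0 − 80/3 + 0 = -80/3 + 33*π/2.
  (u')² squared terms: (2)²·∫cos(x)² dx = 4·π/2 = 2*π;  (2)²·∫sin(x)² dx = 4·π/2 = 2*π;  (10)²·∫cos(2x)² dx = 100·π/2 = 50*π.
  (u')² cross terms: 2·(2)·(2)·∫cos(x)·sin(x) dx = 8·(0) = 0;  2·(2)·(10)·∫cos(x)·cos(2x) dx = 40·(0) = 0;  2·(2)·(10)·∫sin(x)·cos(2x) dx = 40·(-2/3) = -80/3.
  So ∫_0^π (u')² dx = 2*π + 2*π + 50*π + 0 + 0 − 80/3 = -80/3 + 54*π.
||u||_{H^1}^2 = (-80/3 + 33*π/2) + (-80/3 + 54*π) = -160/3 + 141*π/2.


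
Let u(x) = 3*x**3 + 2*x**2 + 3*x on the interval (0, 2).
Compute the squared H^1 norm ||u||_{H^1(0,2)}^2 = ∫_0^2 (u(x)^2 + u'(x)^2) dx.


||u||_{H^1}^2 = 164266/105

The H^1 norm (squared) on an interval (0, L) is
  ||u||_{H^1}^2 = ∫_0^L u(x)^2 dx + ∫_0^L u'(x)^2 dx.
Compute u'(x) = 9*x**2 + 4*x + 3.
Then u(x)^2 = 9*x**6 + 12*x**5 + 22*x**4 + 12*x**3 + 9*x**2 and u'(x)^2 = 81*x**4 + 72*x**3 + 70*x**2 + 24*x + 9.
Integrate each monomial from 0 to 2 using ∫_0^2 c·x^n dx = c·2^(n+1)/(n+1):
  ∫_0^2 u(x)^2 dx = ∫_0^2 (9*x^6 + 12*x^5 + 22*x^4 + 12*x^3 + 9*x^2) dx. Term by term:
    ∫_0^2 9*x^6 dx = 1152/7;  ∫_0^2 12*x^5 dx = 128;  ∫_0^2 22*x^4 dx = 704/5;
    ∫_0^2 12*x^3 dx = 48;  ∫_0^2 9*x^2 dx = 24.
  Sum: 1152/7 + 128 + 704/5 + 48 + 24 = 17688/35.
  ∫_0^2 u'(x)^2 dx = ∫_0^2 (81*x^4 + 72*x^3 + 70*x^2 + 24*x + 9) dx. Term by term:
    ∫_0^2 81*x^4 dx = 2592/5;  ∫_0^2 72*x^3 dx = 288;  ∫_0^2 70*x^2 dx = 560/3;
    ∫_0^2 24*x dx = 48;  ∫_0^2 9 dx = 18.
  Sum: 2592/5 + 288 + 560/3 + 48 + 18 = 15886/15.
Adding: ||u||_{H^1}^2 = 17688/35 + 15886/15 = 164266/105.


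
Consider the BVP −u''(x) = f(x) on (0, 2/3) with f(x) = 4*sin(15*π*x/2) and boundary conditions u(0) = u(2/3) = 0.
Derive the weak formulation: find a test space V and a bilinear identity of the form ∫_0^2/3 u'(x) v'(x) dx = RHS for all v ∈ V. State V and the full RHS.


V = H^1_0(0, 2/3) (so v(0) = v(2/3) = 0); weak form: ∫_0^2/3 u'v' dx = ∫_0^2/3 (4*sin(15*π*x/2)) v dx for all v ∈ V.

Multiply both sides by a test function v and integrate from 0 to 2/3:
  ∫_0^2/3 −u''(x) v(x) dx = ∫_0^2/3 f(x) v(x) dx.
Integrate the LHS by parts once:
  ∫_0^2/3 −u'' v dx = −[u'(x) v(x)]_0^2/3 + ∫_0^2/3 u'(x) v'(x) dx.
Thus ∫_0^2/3 u'(x) v'(x) dx = ∫_0^2/3 f(x) v(x) dx + [u'(x) v(x)]_0^2/3.
Choose V so that boundary terms are either known or forced to vanish.
u is Dirichlet: u(0) = u(2/3) = 0. Let V = H^1_0(0, 2/3); then v(0) = v(2/3) = 0, and [u' v]_0^2/3 = 0.
Weak formulation: find u (satisfying any essential BC) such that ∫_0^2/3 u'(x) v'(x) dx = ∫_0^2/3 f v dx for all v ∈ V.
Substituting f(x) = 4*sin(15*π*x/2), the right-hand side is ∫_0^2/3 (4*sin(15*π*x/2)) v dx.


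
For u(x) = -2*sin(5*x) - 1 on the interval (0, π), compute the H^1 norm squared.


||u||_{H^1(0,π)}^2 = 8/5 + 53*π

u'(x) = -10*cos(5*x).
Expand u² and (u')² and integrate term by term on (0, π), using: for integers n ≥ 1, ∫_0^π sin²(nx) dx = ∫_0^π cos²(nx) dx = π/2; for n ≠ n', ∫_0^π sin(nx)sin(n'x) dx = ∫_0^π cos(nx)cos(n'x) dx = 0; and by product-to-sum, ∫_0^π sin(nx)cos(n'x) dx = ½∫_0^π [sin((n+n')x) + sin((n−n')x)] dx, which is 0 when n+n' is even and 2n/(n²−n'²) when n+n' is odd (it need not vanish on (0, π)). For the constant mode: ∫_0^π 1 dx = π, ∫_0^π cos(nx) dx = 0, ∫_0^π sin(nx) dx = (1−(−1)^n)/n.
  u² squared terms: (-1)²·∫1 dx = 1·π = π;  (-2)²·∫sin(5x)² dx = 4·π/2 = 2*π.
  u² cross terms: 2·(-1)·(-2)·∫1·sin(5x) dx = 4·(2/5) = 8/5.
  So ∫_0^π u² dx = π + 2*π + 8/5 = 8/5 + 3*π.
  (u')² squared terms: (-10)²·∫cos(5x)² dx = 100·π/2 = 50*π.
  So ∫_0^π (u')² dx = 50*π.
||u||_{H^1}^2 = (8/5 + 3*π) + (50*π) = 8/5 + 53*π.


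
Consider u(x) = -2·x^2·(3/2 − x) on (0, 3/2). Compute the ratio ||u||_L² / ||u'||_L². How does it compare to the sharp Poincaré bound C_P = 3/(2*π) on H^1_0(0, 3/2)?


||u||_L² / ||u'||_L² = 3*sqrt(14)/28 < C_P = 3/(2*π).

u(x) = -2·x^2·(3/2 − x), so u'(x) = 6*x*(x - 1).
u(x) = -2·x^2·(3/2 − x) vanishes at x = 0 and x = 3/2, so u ∈ H^1_0(0, 3/2). Differentiate via the product rule and integrate the resulting polynomials term by term.
  ∫_0^3/2 u² dx = ∫_0^3/2 (4*x^6 - 12*x^5 + 9*x^4) dx. Term by term:
    ∫_0^3/2 4*x^6 dx = 2187/224;  ∫_0^3/2 -12*x^5 dx = -729/32;  ∫_0^3/2 9*x^4 dx = 2187/160.
  Sum: 2187/224 − 729/32 + 2187/160 = 729/1120.
  ∫_0^3/2 (u')² dx = ∫_0^3/2 (36*x^4 - 72*x^3 + 36*x^2) dx. Term by term:
    ∫_0^3/2 36*x^4 dx = 2187/40;  ∫_0^3/2 -72*x^3 dx = -729/8;  ∫_0^3/2 36*x^2 dx = 81/2.
  Sum: 2187/40 − 729/8 + 81/2 = 81/20.
∫_0^3/2 u² dx = 729/1120, so ||u||_L² = 27*sqrt(70)/280.
∫_0^3/2 (u')² dx = 81/20, so ||u'||_L² = 9*sqrt(5)/10.
Ratio ||u||_L² / ||u'||_L² = 3*sqrt(14)/28.
Sharp Poincaré constant on H^1_0(0, 3/2) is C_P = L/π = 3/(2*π), achieved by sin(2*π/3·x).
A polynomial bump cannot attain the sharp Poincaré constant (only the first sine eigenfunction does), so the ratio is strictly less than C_P, consistent with ||u||_L² ≤ C_P ||u'||_L².


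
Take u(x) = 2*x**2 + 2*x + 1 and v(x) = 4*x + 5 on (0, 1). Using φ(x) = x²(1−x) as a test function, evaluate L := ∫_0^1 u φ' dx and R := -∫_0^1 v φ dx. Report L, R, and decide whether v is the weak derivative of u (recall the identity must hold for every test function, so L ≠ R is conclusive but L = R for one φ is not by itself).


LHS = -11/30, RHS = -37/60. No, v is not the weak derivative of u.

u(x) = 2*x**2 + 2*x + 1, classical derivative u'(x) = 4*x + 2.
φ(x) = x²(1−x), so φ'(x) = x*(2 - 3*x).
Note φ(0) = φ(1) = 0, so the boundary term u·φ vanishes.
LHS = ∫_0^1 u(x) φ'(x) dx = ∫_0^1 (-6*x^4 - 2*x^3 + x^2 + 2*x) dx. Term by term:
  ∫_0^1 -6*x^4 dx = -6/5;  ∫_0^1 -2*x^3 dx = -1/2;  ∫_0^1 x^2 dx = 1/3;
  ∫_0^1 2*x dx = 1.
Sum: -6/5 − 1/2 + 1/3 + 1 = -11/30.
So LHS = -11/30.
∫_0^1 v(x) φ(x) dx = ∫_0^1 (-4*x^4 - x^3 + 5*x^2) dx. Term by term:
  ∫_0^1 -4*x^4 dx = -4/5;  ∫_0^1 -x^3 dx = -1/4;  ∫_0^1 5*x^2 dx = 5/3.
Sum: -4/5 − 1/4 + 5/3 = 37/60.
So RHS = -∫_0^1 v(x) φ(x) dx = -37/60.
LHS − RHS = 1/4 ≠ 0, so the identity fails.
(For a valid weak derivative the identity must hold for EVERY test function, in particular this one. The failure shows v is NOT the weak derivative of u.)
Correct weak derivative would be u'(x) = 4*x + 2.
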